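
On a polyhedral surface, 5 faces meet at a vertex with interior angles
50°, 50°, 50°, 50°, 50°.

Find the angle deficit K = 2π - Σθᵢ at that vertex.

Sum of angles = 250°. K = 360° - 250° = 110° = 11π/18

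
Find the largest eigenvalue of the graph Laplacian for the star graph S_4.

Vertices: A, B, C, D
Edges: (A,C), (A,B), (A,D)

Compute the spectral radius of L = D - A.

The star S_4 is the complete bipartite graph K_{1,3} (one hub of degree 3, 3 leaves of degree 1). The Laplacian spectrum of K_{p,q} is 0, p (multiplicity q−1), q (multiplicity p−1), p+q. With p = 1, q = 3: 0 once, 1 with multiplicity 2, and 4 once. (Check: trace L = sum of degrees = 6 = 2·1 + 4.)
Laplacian eigenvalues: [0.0, 1.0, 1.0, 4.0]. Largest eigenvalue (spectral radius) = 4.0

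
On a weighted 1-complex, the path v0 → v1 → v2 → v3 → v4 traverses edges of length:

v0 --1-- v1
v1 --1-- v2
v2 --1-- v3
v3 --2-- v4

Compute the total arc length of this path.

Arc length = 1 + 1 + 1 + 2 = 5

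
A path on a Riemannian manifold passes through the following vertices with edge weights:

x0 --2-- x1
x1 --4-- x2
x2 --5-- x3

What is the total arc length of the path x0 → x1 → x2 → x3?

Arc length = 2 + 4 + 5 = 11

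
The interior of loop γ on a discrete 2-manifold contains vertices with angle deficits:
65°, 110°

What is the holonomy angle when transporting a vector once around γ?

Holonomy = total enclosed curvature = 65° + 110° = 175°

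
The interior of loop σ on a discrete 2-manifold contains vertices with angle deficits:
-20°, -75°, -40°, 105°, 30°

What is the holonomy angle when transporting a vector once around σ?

Holonomy = total enclosed curvature = (-20°) + (-75°) + (-40°) + 105° + 30° = 0°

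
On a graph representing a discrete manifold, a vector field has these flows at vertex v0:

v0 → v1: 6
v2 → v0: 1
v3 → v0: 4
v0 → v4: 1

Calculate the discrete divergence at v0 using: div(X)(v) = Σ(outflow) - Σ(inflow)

Divergence = sum of outgoing flows = 6 + (-1) + (-4) + 1 = 2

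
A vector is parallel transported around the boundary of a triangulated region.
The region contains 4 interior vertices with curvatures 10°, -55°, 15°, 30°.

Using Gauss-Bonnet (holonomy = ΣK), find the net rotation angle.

Holonomy = total enclosed curvature = 10° + (-55°) + 15° + 30° = 0°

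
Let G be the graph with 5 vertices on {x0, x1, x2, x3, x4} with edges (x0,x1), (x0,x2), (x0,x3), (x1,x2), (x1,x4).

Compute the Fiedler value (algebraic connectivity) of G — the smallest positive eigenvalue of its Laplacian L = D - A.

Degrees: deg(x0) = 3, deg(x1) = 3, deg(x2) = 2, deg(x3) = 1, deg(x4) = 1.
L = D − A with rows/columns ordered (x0, x1, x2, x3, x4):
  [ 3, -1, -1, -1,  0]
  [-1,  3, -1,  0, -1]
  [-1, -1,  2,  0,  0]
  [-1,  0,  0,  1,  0]
  [ 0, -1,  0,  0,  1]
Characteristic polynomial: det(λI − L) = λ(λ² − 5λ + 3)(λ² − 5λ + 5).
Roots: λ = 0; (λ² − 5λ + 3) = 0 ⇒ λ = (5 ± √13)/2 ≈ 0.6972, 4.3028; (λ² − 5λ + 5) = 0 ⇒ λ = (5 ± √5)/2 ≈ 1.382, 3.618.
(Check: the roots sum (with multiplicity) to 10, matching trace L = Σdeg = 2·5 = 10.)
Laplacian eigenvalues: [0.0, 0.6972, 1.382, 3.618, 4.3028]. Algebraic connectivity (smallest non-zero eigenvalue) = 0.6972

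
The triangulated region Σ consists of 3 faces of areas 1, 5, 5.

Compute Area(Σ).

1 + 5 + 5 = 11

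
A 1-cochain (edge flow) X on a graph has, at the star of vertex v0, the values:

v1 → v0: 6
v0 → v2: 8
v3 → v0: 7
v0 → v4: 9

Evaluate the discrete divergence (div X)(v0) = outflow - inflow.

Divergence = sum of outgoing flows = (-6) + 8 + (-7) + 9 = 4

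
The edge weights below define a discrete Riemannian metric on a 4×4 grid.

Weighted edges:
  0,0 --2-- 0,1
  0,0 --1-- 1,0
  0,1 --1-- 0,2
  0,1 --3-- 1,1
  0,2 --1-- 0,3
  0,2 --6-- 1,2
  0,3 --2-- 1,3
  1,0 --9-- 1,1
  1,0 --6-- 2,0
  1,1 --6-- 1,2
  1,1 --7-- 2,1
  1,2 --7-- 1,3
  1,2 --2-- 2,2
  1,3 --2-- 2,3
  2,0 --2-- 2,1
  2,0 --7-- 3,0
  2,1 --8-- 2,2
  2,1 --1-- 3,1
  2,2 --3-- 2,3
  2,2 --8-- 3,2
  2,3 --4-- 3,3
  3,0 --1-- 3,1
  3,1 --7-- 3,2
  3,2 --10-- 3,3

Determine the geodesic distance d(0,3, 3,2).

Shortest path: 0,3 → 1,3 → 2,3 → 2,2 → 3,2, total weight = 15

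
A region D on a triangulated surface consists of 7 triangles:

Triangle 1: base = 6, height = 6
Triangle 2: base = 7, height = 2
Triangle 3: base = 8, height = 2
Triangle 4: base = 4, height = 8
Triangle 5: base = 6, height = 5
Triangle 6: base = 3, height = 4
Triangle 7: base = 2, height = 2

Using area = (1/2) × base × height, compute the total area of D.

(1/2)×6×6 + (1/2)×7×2 + (1/2)×8×2 + (1/2)×4×8 + (1/2)×6×5 + (1/2)×3×4 + (1/2)×2×2 = 72.0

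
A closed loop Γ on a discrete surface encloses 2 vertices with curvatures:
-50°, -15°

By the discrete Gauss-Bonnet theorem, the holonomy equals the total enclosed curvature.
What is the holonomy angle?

Holonomy = total enclosed curvature = (-50°) + (-15°) = -65°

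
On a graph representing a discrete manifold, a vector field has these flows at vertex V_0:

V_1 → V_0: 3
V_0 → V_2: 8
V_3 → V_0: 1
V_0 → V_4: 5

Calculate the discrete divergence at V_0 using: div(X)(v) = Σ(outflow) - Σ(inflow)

Divergence = sum of outgoing flows = (-3) + 8 + (-1) + 5 = 9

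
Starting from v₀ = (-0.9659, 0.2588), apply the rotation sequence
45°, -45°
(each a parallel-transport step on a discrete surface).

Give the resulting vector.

Total rotation: 45° + (-45°) = 0°. Final vector: (-0.9659, 0.2588)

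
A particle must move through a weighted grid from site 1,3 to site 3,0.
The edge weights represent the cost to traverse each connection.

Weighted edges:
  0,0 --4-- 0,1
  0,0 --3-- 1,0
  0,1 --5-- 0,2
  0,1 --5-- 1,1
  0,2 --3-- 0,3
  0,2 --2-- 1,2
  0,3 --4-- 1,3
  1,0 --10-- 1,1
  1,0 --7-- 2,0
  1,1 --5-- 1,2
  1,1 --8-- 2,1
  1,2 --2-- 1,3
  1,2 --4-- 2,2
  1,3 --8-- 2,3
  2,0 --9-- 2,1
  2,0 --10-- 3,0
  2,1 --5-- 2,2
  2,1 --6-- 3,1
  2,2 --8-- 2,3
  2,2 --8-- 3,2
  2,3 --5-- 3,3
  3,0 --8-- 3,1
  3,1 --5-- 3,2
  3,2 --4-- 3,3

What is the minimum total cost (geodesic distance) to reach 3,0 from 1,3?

Shortest path: 1,3 → 1,2 → 2,2 → 2,1 → 3,1 → 3,0, total weight = 25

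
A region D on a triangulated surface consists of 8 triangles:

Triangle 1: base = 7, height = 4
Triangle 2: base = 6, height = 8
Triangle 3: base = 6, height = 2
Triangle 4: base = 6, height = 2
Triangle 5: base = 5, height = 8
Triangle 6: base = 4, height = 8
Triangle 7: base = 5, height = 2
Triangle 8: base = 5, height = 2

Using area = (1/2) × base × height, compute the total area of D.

(1/2)×7×4 + (1/2)×6×8 + (1/2)×6×2 + (1/2)×6×2 + (1/2)×5×8 + (1/2)×4×8 + (1/2)×5×2 + (1/2)×5×2 = 96.0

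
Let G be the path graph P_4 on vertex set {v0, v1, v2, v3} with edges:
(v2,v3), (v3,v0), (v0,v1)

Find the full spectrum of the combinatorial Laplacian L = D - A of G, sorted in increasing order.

The path graph P_n has Laplacian eigenvalues λ_k = 2 − 2cos(kπ/n), k = 0, 1, …, n−1. Here n = 4:
k=0: 2 − 2cos(0) = 0.0; k=1: 2 − 2cos(π/4) = 0.5858; k=2: 2 − 2cos(π/2) = 2.0; k=3: 2 − 2cos(3π/4) = 3.4142.
Laplacian eigenvalues (increasing order): [0.0, 0.5858, 2.0, 3.4142]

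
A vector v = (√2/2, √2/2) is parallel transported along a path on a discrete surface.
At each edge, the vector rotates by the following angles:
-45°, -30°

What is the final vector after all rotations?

Total rotation: (-45°) + (-30°) = -75°. Final vector: (0.8660, -0.5000)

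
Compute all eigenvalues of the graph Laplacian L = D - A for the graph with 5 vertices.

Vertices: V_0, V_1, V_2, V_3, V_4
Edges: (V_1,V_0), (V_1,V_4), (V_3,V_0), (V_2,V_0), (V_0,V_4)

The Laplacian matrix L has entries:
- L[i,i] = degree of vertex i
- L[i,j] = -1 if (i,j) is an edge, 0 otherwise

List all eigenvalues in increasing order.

Degrees: deg(V_0) = 4, deg(V_1) = 2, deg(V_2) = 1, deg(V_3) = 1, deg(V_4) = 2.
L = D − A with rows/columns ordered (V_0, V_1, V_2, V_3, V_4):
  [ 4, -1, -1, -1, -1]
  [-1,  2,  0,  0, -1]
  [-1,  0,  1,  0,  0]
  [-1,  0,  0,  1,  0]
  [-1, -1,  0,  0,  2]
Characteristic polynomial: det(λI − L) = λ(λ − 1)²(λ − 3)(λ − 5).
Roots: λ = 0; (λ − 1) = 0 ⇒ λ = 1 (multiplicity 2); (λ − 3) = 0 ⇒ λ = 3; (λ − 5) = 0 ⇒ λ = 5.
(Check: the roots sum (with multiplicity) to 10, matching trace L = Σdeg = 2·5 = 10.)
Laplacian eigenvalues (increasing order): [0.0, 1.0, 1.0, 3.0, 5.0]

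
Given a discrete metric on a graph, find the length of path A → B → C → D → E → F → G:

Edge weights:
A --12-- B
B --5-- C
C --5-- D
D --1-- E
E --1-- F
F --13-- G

Arc length = 12 + 5 + 5 + 1 + 1 + 13 = 37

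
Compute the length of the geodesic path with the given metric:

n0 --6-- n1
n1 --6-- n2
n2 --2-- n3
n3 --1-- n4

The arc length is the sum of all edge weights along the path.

Arc length = 6 + 6 + 2 + 1 = 15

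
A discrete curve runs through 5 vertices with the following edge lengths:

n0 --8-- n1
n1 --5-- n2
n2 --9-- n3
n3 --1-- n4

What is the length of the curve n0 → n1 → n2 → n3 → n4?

Arc length = 8 + 5 + 9 + 1 = 23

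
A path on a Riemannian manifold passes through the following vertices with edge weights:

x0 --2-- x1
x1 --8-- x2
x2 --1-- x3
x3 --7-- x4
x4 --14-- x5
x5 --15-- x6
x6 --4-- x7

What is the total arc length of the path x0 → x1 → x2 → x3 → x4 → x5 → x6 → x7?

Arc length = 2 + 8 + 1 + 7 + 14 + 15 + 4 = 51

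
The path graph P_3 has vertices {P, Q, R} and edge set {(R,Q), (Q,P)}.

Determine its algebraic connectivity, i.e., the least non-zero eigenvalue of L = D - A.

The path graph P_n has Laplacian eigenvalues λ_k = 2 − 2cos(kπ/n), k = 0, 1, …, n−1. Here n = 3:
k=0: 2 − 2cos(0) = 0.0; k=1: 2 − 2cos(π/3) = 1.0; k=2: 2 − 2cos(2π/3) = 3.0.
Laplacian eigenvalues: [0.0, 1.0, 3.0]. Algebraic connectivity (smallest non-zero eigenvalue) = 1.0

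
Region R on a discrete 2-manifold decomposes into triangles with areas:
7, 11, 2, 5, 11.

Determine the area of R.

7 + 11 + 2 + 5 + 11 = 36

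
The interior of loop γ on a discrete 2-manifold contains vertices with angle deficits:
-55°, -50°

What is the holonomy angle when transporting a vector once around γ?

Holonomy = total enclosed curvature = (-55°) + (-50°) = -105°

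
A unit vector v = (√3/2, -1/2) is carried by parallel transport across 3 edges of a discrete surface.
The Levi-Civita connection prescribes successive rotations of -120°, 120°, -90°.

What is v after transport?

Total rotation: (-120°) + 120° + (-90°) = -90°. Final vector: (-0.5000, -0.8660)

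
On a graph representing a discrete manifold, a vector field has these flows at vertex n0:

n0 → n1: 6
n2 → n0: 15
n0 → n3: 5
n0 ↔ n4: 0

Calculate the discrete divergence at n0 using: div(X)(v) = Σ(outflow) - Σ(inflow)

Divergence = sum of outgoing flows = 6 + (-15) + 5 + 0 = -4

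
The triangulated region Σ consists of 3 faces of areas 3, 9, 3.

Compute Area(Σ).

3 + 9 + 3 = 15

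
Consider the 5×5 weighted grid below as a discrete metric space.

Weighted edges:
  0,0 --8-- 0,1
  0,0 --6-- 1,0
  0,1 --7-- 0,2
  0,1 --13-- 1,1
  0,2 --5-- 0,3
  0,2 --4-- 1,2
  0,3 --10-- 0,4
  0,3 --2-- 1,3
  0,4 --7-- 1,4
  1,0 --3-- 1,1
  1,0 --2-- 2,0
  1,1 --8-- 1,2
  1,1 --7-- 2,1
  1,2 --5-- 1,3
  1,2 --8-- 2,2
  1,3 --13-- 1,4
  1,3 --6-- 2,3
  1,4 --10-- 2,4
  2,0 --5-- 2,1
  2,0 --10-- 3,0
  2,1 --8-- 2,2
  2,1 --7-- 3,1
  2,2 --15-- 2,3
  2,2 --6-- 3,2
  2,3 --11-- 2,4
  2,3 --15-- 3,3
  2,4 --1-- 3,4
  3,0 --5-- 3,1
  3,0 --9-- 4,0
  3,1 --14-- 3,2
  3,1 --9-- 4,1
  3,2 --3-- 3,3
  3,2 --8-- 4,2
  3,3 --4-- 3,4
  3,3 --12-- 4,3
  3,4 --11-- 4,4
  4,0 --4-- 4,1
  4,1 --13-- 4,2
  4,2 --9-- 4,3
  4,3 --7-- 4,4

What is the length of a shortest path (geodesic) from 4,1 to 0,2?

Shortest path: 4,1 → 3,1 → 2,1 → 1,1 → 1,2 → 0,2, total weight = 35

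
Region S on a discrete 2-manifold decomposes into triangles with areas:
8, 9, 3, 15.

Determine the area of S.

8 + 9 + 3 + 15 = 35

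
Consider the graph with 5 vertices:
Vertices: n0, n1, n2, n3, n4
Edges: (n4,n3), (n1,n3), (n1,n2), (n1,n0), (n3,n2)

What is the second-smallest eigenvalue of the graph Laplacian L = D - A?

Degrees: deg(n0) = 1, deg(n1) = 3, deg(n2) = 2, deg(n3) = 3, deg(n4) = 1.
L = D − A with rows/columns ordered (n0, n1, n2, n3, n4):
  [ 1, -1,  0,  0,  0]
  [-1,  3, -1, -1,  0]
  [ 0, -1,  2, -1,  0]
  [ 0, -1, -1,  3, -1]
  [ 0,  0,  0, -1,  1]
Characteristic polynomial: det(λI − L) = λ(λ² − 5λ + 3)(λ² − 5λ + 5).
Roots: λ = 0; (λ² − 5λ + 3) = 0 ⇒ λ = (5 ± √13)/2 ≈ 0.6972, 4.3028; (λ² − 5λ + 5) = 0 ⇒ λ = (5 ± √5)/2 ≈ 1.382, 3.618.
(Check: the roots sum (with multiplicity) to 10, matching trace L = Σdeg = 2·5 = 10.)
Laplacian eigenvalues: [0.0, 0.6972, 1.382, 3.618, 4.3028]. Algebraic connectivity (smallest non-zero eigenvalue) = 0.6972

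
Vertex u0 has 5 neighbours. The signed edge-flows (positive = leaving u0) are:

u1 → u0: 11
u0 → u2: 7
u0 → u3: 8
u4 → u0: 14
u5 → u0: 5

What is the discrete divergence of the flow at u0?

Divergence = sum of outgoing flows = (-11) + 7 + 8 + (-14) + (-5) = -15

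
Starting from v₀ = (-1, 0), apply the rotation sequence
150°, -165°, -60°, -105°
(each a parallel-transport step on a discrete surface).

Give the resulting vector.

Total rotation: 150° + (-165°) + (-60°) + (-105°) = -180° ≡ 180° (mod 360°). Final vector: (1, 0)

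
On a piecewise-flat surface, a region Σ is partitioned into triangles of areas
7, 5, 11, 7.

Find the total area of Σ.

7 + 5 + 11 + 7 = 30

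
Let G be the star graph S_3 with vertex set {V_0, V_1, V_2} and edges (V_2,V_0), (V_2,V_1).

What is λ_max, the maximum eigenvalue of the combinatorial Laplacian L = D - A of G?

The star S_3 is the complete bipartite graph K_{1,2} (one hub of degree 2, 2 leaves of degree 1). The Laplacian spectrum of K_{p,q} is 0, p (multiplicity q−1), q (multiplicity p−1), p+q. With p = 1, q = 2: 0 once, 1 with multiplicity 1, and 3 once. (Check: trace L = sum of degrees = 4 = 1·1 + 3.)
Laplacian eigenvalues: [0.0, 1.0, 3.0]. Largest eigenvalue (spectral radius) = 3.0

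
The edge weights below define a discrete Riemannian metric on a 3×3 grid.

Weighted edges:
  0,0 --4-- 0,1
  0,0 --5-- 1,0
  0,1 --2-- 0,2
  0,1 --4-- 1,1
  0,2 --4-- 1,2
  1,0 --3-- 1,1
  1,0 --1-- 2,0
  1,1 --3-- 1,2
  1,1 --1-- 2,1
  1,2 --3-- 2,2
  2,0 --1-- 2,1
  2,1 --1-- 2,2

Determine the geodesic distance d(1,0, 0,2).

Shortest path: 1,0 → 1,1 → 0,1 → 0,2, total weight = 9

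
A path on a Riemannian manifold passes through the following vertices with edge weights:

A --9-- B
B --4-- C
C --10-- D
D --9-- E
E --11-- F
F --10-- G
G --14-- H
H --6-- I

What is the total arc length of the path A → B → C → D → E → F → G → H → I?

Arc length = 9 + 4 + 10 + 9 + 11 + 10 + 14 + 6 = 73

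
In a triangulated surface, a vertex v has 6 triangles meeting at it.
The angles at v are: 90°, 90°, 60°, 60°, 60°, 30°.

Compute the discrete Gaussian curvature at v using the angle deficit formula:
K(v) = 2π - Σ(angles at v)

Sum of angles = 390°. K = 360° - 390° = -30° = -π/6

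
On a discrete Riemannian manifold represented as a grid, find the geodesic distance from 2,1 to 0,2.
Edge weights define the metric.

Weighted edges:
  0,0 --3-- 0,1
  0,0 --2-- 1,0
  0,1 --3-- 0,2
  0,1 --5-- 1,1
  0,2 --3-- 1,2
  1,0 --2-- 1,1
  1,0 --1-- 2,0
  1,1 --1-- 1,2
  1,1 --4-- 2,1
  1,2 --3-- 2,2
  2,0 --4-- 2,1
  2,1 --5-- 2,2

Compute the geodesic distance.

Shortest path: 2,1 → 1,1 → 1,2 → 0,2, total weight = 8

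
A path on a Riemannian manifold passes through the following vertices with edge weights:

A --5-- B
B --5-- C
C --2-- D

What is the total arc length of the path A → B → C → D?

Arc length = 5 + 5 + 2 = 12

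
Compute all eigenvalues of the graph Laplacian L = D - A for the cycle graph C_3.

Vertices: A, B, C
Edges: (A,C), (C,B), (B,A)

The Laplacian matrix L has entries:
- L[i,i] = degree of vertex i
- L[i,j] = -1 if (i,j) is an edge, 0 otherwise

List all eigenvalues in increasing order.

The cycle graph C_n has Laplacian eigenvalues λ_k = 2 − 2cos(2πk/n), k = 0, 1, …, n−1. Here n = 3:
k=0: 2 − 2cos(0) = 0.0; k=1: 2 − 2cos(2π/3) = 3.0; k=2: 2 − 2cos(4π/3) = 3.0.
Laplacian eigenvalues (increasing order): [0.0, 3.0, 3.0]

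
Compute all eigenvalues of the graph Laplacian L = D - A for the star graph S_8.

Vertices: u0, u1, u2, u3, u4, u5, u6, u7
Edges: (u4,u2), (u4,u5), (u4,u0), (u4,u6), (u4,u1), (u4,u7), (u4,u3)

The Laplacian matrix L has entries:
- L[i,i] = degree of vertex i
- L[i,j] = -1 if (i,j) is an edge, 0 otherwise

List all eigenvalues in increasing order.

The star S_8 is the complete bipartite graph K_{1,7} (one hub of degree 7, 7 leaves of degree 1). The Laplacian spectrum of K_{p,q} is 0, p (multiplicity q−1), q (multiplicity p−1), p+q. With p = 1, q = 7: 0 once, 1 with multiplicity 6, and 8 once. (Check: trace L = sum of degrees = 14 = 6·1 + 8.)
Laplacian eigenvalues (increasing order): [0.0, 1.0, 1.0, 1.0, 1.0, 1.0, 1.0, 8.0]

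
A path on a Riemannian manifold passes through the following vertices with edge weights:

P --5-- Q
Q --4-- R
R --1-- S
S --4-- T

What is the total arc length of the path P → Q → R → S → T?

Arc length = 5 + 4 + 1 + 4 = 14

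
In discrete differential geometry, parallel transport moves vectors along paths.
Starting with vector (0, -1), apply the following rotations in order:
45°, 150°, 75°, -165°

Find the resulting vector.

Total rotation: 45° + 150° + 75° + (-165°) = 105°. Final vector: (0.9659, 0.2588)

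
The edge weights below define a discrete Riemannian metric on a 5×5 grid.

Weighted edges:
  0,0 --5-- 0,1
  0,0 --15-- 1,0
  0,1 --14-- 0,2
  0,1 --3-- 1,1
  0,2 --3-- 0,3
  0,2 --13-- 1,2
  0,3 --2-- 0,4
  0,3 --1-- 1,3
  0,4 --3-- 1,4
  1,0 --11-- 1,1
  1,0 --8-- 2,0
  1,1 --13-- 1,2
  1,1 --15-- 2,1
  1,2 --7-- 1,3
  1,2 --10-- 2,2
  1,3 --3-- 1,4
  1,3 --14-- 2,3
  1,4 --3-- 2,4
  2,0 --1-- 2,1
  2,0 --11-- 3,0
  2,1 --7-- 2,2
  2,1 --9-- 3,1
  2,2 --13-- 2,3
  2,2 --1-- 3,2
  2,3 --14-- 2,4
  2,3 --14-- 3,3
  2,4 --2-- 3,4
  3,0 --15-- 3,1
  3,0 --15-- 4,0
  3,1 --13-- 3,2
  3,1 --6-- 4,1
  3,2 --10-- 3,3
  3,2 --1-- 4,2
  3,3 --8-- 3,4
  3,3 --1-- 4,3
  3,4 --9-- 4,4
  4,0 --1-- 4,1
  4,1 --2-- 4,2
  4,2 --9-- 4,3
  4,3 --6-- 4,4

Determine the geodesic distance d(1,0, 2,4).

Shortest path: 1,0 → 1,1 → 1,2 → 1,3 → 1,4 → 2,4, total weight = 37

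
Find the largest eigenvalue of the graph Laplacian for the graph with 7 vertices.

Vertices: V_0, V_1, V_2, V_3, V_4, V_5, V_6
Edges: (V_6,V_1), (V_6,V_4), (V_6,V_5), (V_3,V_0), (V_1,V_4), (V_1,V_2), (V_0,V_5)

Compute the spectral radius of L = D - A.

Degrees: deg(V_0) = 2, deg(V_1) = 3, deg(V_2) = 1, deg(V_3) = 1, deg(V_4) = 2, deg(V_5) = 2, deg(V_6) = 3.
L = D − A with rows/columns ordered (V_0, V_1, V_2, V_3, V_4, V_5, V_6):
  [ 2,  0,  0, -1,  0, -1,  0]
  [ 0,  3, -1,  0, -1,  0, -1]
  [ 0, -1,  1,  0,  0,  0,  0]
  [-1,  0,  0,  1,  0,  0,  0]
  [ 0, -1,  0,  0,  2,  0, -1]
  [-1,  0,  0,  0,  0,  2, -1]
  [ 0, -1,  0,  0, -1, -1,  3]
Characteristic polynomial: det(λI − L) = λ(λ² − 4λ + 1)(λ − 1)(λ² − 6λ + 7)(λ − 3).
Roots: λ = 0; (λ² − 4λ + 1) = 0 ⇒ λ = 2 ± √3 ≈ 0.2679, 3.7321; (λ − 1) = 0 ⇒ λ = 1; (λ² − 6λ + 7) = 0 ⇒ λ = 3 ± √2 ≈ 1.5858, 4.4142; (λ − 3) = 0 ⇒ λ = 3.
(Check: the roots sum (with multiplicity) to 14, matching trace L = Σdeg = 2·7 = 14.)
Laplacian eigenvalues: [0.0, 0.2679, 1.0, 1.5858, 3.0, 3.7321, 4.4142]. Largest eigenvalue (spectral radius) = 4.4142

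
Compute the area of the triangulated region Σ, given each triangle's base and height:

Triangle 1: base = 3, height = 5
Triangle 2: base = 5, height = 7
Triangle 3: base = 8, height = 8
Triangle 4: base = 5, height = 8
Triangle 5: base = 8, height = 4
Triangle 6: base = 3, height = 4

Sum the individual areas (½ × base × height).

(1/2)×3×5 + (1/2)×5×7 + (1/2)×8×8 + (1/2)×5×8 + (1/2)×8×4 + (1/2)×3×4 = 99.0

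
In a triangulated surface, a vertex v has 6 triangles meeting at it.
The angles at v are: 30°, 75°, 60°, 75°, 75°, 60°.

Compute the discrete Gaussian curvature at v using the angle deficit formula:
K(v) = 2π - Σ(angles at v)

Sum of angles = 375°. K = 360° - 375° = -15°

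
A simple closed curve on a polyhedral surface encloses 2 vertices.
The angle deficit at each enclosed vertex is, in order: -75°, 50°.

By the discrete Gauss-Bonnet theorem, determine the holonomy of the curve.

Holonomy = total enclosed curvature = (-75°) + 50° = -25°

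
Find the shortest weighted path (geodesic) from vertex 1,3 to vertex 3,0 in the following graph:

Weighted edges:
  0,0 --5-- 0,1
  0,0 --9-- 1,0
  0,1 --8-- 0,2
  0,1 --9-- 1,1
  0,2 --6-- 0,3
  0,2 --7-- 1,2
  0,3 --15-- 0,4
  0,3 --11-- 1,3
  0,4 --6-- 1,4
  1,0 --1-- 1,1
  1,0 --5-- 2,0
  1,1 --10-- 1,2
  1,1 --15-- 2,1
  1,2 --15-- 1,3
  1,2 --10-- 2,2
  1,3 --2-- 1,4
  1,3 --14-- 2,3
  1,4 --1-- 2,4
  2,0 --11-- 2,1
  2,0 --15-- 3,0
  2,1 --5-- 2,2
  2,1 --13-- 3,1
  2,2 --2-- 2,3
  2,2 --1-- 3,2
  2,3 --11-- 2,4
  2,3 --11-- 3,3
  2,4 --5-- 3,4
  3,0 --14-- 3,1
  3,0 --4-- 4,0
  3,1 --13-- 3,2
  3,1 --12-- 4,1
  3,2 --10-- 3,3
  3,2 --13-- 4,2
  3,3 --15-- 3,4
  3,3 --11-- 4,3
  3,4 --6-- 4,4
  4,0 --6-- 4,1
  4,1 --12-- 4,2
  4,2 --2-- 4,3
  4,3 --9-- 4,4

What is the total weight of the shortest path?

Shortest path: 1,3 → 2,3 → 2,2 → 3,2 → 3,1 → 3,0, total weight = 44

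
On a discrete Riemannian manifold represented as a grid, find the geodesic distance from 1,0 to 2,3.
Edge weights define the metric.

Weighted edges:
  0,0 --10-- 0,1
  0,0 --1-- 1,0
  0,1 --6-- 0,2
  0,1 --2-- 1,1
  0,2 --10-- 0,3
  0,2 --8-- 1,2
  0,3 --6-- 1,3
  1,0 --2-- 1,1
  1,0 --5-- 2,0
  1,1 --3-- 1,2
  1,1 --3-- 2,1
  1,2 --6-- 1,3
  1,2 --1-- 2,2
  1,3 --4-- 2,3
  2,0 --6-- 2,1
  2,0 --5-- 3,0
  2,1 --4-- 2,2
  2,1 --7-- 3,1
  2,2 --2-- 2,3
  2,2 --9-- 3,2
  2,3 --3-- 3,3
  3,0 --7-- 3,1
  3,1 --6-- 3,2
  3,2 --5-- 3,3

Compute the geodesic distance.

Shortest path: 1,0 → 1,1 → 1,2 → 2,2 → 2,3, total weight = 8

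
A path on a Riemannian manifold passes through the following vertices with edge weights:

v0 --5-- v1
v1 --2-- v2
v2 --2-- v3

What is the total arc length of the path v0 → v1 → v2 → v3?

Arc length = 5 + 2 + 2 = 9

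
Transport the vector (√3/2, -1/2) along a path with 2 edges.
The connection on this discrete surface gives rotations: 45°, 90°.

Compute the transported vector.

Total rotation: 45° + 90° = 135°. Final vector: (-0.2588, 0.9659)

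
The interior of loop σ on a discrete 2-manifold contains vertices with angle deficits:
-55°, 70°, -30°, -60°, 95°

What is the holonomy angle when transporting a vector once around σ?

Holonomy = total enclosed curvature = (-55°) + 70° + (-30°) + (-60°) + 95° = 20°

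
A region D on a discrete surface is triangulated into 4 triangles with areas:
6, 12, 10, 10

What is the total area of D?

6 + 12 + 10 + 10 = 38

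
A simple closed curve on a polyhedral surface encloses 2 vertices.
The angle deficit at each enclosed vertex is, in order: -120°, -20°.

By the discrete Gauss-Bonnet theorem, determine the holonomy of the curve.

Holonomy = total enclosed curvature = (-120°) + (-20°) = -140°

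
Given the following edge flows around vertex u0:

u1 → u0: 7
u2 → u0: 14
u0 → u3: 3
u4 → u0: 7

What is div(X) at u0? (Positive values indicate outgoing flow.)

Divergence = sum of outgoing flows = (-7) + (-14) + 3 + (-7) = -25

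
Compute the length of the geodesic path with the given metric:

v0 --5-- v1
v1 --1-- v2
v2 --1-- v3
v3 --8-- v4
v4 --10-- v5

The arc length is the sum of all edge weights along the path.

Arc length = 5 + 1 + 1 + 8 + 10 = 25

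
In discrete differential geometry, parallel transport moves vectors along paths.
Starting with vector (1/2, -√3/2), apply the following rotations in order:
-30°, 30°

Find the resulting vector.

Total rotation: (-30°) + 30° = 0°. Final vector: (0.5000, -0.8660)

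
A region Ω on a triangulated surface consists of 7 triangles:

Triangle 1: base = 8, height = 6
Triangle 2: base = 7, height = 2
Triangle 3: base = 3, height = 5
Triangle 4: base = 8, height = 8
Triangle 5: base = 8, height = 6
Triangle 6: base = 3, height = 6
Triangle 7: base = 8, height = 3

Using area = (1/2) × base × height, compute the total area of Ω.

(1/2)×8×6 + (1/2)×7×2 + (1/2)×3×5 + (1/2)×8×8 + (1/2)×8×6 + (1/2)×3×6 + (1/2)×8×3 = 115.5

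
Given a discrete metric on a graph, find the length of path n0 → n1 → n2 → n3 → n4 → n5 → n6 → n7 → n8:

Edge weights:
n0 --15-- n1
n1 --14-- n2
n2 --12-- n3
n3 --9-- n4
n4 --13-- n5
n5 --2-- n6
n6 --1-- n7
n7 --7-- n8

Arc length = 15 + 14 + 12 + 9 + 13 + 2 + 1 + 7 = 73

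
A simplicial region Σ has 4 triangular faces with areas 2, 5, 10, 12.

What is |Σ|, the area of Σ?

2 + 5 + 10 + 12 = 29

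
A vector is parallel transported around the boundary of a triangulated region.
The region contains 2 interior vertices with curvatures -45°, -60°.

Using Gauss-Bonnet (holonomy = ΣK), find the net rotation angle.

Holonomy = total enclosed curvature = (-45°) + (-60°) = -105°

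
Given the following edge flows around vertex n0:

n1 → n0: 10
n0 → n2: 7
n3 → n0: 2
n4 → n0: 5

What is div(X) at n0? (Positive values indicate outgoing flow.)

Divergence = sum of outgoing flows = (-10) + 7 + (-2) + (-5) = -10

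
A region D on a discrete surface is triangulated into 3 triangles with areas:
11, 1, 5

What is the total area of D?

11 + 1 + 5 = 17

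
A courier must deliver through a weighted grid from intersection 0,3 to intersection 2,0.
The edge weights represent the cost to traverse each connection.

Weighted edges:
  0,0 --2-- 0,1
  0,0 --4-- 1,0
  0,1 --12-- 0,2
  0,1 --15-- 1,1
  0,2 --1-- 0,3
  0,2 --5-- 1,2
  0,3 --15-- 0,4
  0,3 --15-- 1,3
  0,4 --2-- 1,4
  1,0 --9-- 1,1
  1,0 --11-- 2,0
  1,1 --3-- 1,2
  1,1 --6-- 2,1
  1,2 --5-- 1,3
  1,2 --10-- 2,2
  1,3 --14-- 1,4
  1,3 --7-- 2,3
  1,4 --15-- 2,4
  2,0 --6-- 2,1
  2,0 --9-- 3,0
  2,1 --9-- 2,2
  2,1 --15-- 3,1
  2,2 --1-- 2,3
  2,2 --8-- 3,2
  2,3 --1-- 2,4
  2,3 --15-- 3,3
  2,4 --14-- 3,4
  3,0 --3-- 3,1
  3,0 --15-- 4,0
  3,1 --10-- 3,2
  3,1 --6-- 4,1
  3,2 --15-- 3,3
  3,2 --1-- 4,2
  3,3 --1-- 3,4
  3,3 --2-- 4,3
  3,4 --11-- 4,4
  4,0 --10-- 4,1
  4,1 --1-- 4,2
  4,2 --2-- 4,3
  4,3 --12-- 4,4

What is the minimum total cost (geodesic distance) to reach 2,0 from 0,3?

Shortest path: 0,3 → 0,2 → 1,2 → 1,1 → 2,1 → 2,0, total weight = 21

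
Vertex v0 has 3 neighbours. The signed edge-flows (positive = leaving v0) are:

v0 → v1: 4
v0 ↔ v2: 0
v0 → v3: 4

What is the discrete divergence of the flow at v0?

Divergence = sum of outgoing flows = 4 + 0 + 4 = 8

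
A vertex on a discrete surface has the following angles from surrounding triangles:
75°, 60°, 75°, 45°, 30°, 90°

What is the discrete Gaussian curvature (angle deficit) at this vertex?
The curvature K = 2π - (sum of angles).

Sum of angles = 375°. K = 360° - 375° = -15° = -π/12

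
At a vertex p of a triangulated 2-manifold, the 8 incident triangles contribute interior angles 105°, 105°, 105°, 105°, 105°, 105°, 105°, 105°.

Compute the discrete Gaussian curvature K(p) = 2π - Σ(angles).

Sum of angles = 840°. K = 360° - 840° = -480°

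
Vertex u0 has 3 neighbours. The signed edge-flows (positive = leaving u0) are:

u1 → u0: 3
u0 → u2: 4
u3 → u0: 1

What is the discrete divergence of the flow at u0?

Divergence = sum of outgoing flows = (-3) + 4 + (-1) = 0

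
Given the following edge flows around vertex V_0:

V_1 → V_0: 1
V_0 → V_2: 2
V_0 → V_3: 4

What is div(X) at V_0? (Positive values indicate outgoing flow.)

Divergence = sum of outgoing flows = (-1) + 2 + 4 = 5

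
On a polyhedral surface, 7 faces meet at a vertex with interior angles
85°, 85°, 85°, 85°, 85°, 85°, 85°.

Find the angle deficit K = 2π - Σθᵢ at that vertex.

Sum of angles = 595°. K = 360° - 595° = -235°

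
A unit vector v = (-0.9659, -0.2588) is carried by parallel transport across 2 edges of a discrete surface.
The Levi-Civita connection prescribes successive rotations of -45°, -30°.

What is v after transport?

Total rotation: (-45°) + (-30°) = -75°. Final vector: (-0.5000, 0.8660)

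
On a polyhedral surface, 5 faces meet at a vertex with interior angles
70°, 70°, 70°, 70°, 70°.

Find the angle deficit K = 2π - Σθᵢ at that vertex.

Sum of angles = 350°. K = 360° - 350° = 10°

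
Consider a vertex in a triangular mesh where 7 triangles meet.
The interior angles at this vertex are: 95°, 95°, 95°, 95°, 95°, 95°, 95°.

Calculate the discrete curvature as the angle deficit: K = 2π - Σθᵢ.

Sum of angles = 665°. K = 360° - 665° = -305° = -61π/36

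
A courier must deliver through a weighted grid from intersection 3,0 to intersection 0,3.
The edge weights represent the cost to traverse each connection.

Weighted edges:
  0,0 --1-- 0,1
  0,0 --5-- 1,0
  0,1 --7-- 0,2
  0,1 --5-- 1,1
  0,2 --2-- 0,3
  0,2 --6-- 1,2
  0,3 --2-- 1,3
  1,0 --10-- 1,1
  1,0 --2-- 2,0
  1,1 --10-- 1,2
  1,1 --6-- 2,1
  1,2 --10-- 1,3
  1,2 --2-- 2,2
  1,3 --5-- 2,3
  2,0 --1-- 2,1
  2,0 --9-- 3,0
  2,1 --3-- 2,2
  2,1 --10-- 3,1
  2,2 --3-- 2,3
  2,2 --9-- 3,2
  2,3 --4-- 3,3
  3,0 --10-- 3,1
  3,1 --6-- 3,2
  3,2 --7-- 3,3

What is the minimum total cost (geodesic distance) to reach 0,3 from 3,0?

Shortest path: 3,0 → 2,0 → 2,1 → 2,2 → 1,2 → 0,2 → 0,3, total weight = 23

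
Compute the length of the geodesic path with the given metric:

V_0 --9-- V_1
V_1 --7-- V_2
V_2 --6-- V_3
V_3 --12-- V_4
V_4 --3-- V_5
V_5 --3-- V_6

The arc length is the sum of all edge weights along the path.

Arc length = 9 + 7 + 6 + 12 + 3 + 3 = 40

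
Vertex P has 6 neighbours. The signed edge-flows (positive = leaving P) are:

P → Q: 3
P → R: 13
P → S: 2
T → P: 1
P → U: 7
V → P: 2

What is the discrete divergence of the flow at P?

Divergence = sum of outgoing flows = 3 + 13 + 2 + (-1) + 7 + (-2) = 22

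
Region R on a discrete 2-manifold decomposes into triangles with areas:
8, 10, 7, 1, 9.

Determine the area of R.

8 + 10 + 7 + 1 + 9 = 35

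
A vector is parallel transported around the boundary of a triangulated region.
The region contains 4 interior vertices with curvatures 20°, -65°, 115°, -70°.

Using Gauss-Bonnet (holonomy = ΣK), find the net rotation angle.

Holonomy = total enclosed curvature = 20° + (-65°) + 115° + (-70°) = 0°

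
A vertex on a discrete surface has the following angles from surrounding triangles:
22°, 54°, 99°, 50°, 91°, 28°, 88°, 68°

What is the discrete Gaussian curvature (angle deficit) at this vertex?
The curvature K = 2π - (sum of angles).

Sum of angles = 500°. K = 360° - 500° = -140° = -7π/9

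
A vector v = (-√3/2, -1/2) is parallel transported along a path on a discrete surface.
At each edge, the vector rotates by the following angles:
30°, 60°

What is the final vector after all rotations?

Total rotation: 30° + 60° = 90°. Final vector: (0.5000, -0.8660)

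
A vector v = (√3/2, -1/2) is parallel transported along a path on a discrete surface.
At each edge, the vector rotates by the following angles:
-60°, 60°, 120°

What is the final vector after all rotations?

Total rotation: (-60°) + 60° + 120° = 120°. Final vector: (0, 1)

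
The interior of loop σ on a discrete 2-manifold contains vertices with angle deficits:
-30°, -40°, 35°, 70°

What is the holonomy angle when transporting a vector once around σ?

Holonomy = total enclosed curvature = (-30°) + (-40°) + 35° + 70° = 35°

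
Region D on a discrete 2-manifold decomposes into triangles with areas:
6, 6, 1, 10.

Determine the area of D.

6 + 6 + 1 + 10 = 23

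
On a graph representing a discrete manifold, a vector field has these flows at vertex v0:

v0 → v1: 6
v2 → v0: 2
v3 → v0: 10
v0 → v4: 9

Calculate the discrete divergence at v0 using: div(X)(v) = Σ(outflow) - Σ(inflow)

Divergence = sum of outgoing flows = 6 + (-2) + (-10) + 9 = 3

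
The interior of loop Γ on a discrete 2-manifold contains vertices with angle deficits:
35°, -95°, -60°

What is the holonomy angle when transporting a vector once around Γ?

Holonomy = total enclosed curvature = 35° + (-95°) + (-60°) = -120°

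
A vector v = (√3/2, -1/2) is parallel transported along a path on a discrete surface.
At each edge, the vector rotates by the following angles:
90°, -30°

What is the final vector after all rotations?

Total rotation: 90° + (-30°) = 60°. Final vector: (0.8660, 0.5000)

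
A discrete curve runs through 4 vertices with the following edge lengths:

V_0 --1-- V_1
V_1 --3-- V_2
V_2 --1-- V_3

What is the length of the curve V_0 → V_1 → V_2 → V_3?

Arc length = 1 + 3 + 1 = 5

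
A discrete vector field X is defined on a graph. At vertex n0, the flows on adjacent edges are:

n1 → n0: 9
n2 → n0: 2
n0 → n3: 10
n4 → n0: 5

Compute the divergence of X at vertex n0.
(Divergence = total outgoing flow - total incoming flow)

Divergence = sum of outgoing flows = (-9) + (-2) + 10 + (-5) = -6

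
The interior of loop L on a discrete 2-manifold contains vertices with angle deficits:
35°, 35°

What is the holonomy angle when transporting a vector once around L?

Holonomy = total enclosed curvature = 35° + 35° = 70°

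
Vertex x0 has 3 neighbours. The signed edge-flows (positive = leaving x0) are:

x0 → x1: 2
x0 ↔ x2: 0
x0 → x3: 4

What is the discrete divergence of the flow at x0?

Divergence = sum of outgoing flows = 2 + 0 + 4 = 6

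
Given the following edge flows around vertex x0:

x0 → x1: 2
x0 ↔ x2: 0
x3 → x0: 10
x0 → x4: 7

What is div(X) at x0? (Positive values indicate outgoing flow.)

Divergence = sum of outgoing flows = 2 + 0 + (-10) + 7 = -1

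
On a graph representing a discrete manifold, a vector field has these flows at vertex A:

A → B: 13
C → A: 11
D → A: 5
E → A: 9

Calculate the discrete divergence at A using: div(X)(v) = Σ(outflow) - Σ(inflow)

Divergence = sum of outgoing flows = 13 + (-11) + (-5) + (-9) = -12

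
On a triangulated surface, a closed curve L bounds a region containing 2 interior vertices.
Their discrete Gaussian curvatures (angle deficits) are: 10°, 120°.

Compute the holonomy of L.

Holonomy = total enclosed curvature = 10° + 120° = 130°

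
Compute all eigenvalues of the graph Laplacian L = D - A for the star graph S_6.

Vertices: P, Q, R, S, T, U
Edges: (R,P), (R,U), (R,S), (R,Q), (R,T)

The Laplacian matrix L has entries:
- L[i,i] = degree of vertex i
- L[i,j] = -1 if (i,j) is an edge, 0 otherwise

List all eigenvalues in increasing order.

The star S_6 is the complete bipartite graph K_{1,5} (one hub of degree 5, 5 leaves of degree 1). The Laplacian spectrum of K_{p,q} is 0, p (multiplicity q−1), q (multiplicity p−1), p+q. With p = 1, q = 5: 0 once, 1 with multiplicity 4, and 6 once. (Check: trace L = sum of degrees = 10 = 4·1 + 6.)
Laplacian eigenvalues (increasing order): [0.0, 1.0, 1.0, 1.0, 1.0, 6.0]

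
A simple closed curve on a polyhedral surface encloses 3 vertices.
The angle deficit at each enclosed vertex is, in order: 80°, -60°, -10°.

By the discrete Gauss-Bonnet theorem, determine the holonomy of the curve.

Holonomy = total enclosed curvature = 80° + (-60°) + (-10°) = 10°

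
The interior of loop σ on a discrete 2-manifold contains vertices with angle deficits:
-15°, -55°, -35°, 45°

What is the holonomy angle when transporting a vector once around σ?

Holonomy = total enclosed curvature = (-15°) + (-55°) + (-35°) + 45° = -60°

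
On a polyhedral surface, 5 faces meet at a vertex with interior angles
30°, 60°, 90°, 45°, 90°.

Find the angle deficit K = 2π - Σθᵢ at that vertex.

Sum of angles = 315°. K = 360° - 315° = 45° = π/4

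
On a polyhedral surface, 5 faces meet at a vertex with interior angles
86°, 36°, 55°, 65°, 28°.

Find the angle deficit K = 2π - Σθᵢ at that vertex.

Sum of angles = 270°. K = 360° - 270° = 90° = π/2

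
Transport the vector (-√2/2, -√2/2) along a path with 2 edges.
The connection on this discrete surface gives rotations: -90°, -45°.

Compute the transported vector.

Total rotation: (-90°) + (-45°) = -135°. Final vector: (0, 1)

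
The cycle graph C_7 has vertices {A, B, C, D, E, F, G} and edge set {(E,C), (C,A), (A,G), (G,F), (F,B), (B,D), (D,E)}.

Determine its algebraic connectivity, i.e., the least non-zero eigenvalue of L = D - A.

The cycle graph C_n has Laplacian eigenvalues λ_k = 2 − 2cos(2πk/n), k = 0, 1, …, n−1. Here n = 7:
k=0: 2 − 2cos(0) = 0.0; k=1: 2 − 2cos(2π/7) = 0.753; k=2: 2 − 2cos(4π/7) = 2.445; k=3: 2 − 2cos(6π/7) = 3.8019; k=4: 2 − 2cos(8π/7) = 3.8019; k=5: 2 − 2cos(10π/7) = 2.445; k=6: 2 − 2cos(12π/7) = 0.753.
Laplacian eigenvalues: [0.0, 0.753, 0.753, 2.445, 2.445, 3.8019, 3.8019]. Algebraic connectivity (smallest non-zero eigenvalue) = 0.753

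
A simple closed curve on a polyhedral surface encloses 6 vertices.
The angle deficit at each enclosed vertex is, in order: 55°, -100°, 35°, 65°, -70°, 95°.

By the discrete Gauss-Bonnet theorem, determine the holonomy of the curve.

Holonomy = total enclosed curvature = 55° + (-100°) + 35° + 65° + (-70°) + 95° = 80°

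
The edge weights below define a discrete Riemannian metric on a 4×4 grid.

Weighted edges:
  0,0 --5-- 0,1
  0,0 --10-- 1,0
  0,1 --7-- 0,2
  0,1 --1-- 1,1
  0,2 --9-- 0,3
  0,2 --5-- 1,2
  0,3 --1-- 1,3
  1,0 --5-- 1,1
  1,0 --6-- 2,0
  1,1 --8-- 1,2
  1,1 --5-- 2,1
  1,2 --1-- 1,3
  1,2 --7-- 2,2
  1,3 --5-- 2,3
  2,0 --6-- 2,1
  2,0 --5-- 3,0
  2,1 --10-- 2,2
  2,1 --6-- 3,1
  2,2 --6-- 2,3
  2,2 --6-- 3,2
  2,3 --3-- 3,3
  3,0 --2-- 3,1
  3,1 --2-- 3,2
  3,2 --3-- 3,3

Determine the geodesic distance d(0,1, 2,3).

Shortest path: 0,1 → 1,1 → 1,2 → 1,3 → 2,3, total weight = 15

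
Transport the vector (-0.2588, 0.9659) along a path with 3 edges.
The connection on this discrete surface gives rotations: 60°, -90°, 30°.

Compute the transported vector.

Total rotation: 60° + (-90°) + 30° = 0°. Final vector: (-0.2588, 0.9659)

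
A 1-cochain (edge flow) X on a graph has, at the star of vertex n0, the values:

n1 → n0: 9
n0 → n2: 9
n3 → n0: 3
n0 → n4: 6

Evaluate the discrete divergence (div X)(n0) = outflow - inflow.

Divergence = sum of outgoing flows = (-9) + 9 + (-3) + 6 = 3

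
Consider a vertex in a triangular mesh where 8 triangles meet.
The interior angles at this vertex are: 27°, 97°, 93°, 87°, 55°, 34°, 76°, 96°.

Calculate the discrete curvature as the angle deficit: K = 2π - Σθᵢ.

Sum of angles = 565°. K = 360° - 565° = -205° = -41π/36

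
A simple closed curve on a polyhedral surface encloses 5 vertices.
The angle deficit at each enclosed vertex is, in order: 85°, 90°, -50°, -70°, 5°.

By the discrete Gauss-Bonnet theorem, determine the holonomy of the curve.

Holonomy = total enclosed curvature = 85° + 90° + (-50°) + (-70°) + 5° = 60°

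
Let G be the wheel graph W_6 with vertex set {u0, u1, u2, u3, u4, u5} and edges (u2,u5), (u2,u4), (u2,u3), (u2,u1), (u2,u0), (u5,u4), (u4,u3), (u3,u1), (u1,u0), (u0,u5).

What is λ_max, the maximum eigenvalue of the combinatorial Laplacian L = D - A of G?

The wheel W_6 is the join K_1 ∨ C_5 (a hub joined to every vertex of a cycle of length 5). For a join G ∨ H (G on p vertices, H on q vertices) the Laplacian spectrum is 0, p+q, the eigenvalues of L(G) other than one 0 each shifted by +q, and the eigenvalues of L(H) other than one 0 each shifted by +p. With G = K_1 (p = 1, nothing left after dropping its 0) and H = C_5 (q = 5, eigenvalues 2 − 2cos(2πk/5), k = 0, …, 4; drop k = 0), the spectrum of W_6 is 0, 6, and 1 + (2 − 2cos(2πk/5)) = 3 − 2cos(2πk/5) for k = 1, …, 4:
k=1: 3 − 2cos(2π/5) = 2.382; k=2: 3 − 2cos(4π/5) = 4.618; k=3: 3 − 2cos(6π/5) = 4.618; k=4: 3 − 2cos(8π/5) = 2.382.
Laplacian eigenvalues: [0.0, 2.382, 2.382, 4.618, 4.618, 6.0]. Largest eigenvalue (spectral radius) = 6.0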